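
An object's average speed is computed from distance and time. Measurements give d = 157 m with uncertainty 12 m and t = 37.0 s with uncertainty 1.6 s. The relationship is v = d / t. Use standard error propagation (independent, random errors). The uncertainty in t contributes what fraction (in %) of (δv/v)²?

(δv/v)² = (1·δd/d)² + (-1·δt/t)²
  d term: (1×0.0764)² = 0.00584
  t term: (-1×0.0432)² = 0.00187
Total = 0.00771. Share from t = 0.00187/0.00771 = 0.242.

24.2%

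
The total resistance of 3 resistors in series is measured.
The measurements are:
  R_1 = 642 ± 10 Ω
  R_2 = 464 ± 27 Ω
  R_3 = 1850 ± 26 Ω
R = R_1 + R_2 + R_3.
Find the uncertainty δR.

For a sum/difference, combine absolute errors in quadrature:
  (δR_1)² = 100;  (δR_2)² = 729;  (δR_3)² = 676
δR = √(1500) = 38.8 Ω

38.8 Ω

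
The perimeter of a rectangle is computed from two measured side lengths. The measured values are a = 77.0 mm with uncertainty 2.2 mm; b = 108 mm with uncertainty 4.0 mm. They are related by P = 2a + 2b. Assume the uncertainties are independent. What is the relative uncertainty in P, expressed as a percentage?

2.47%

For a sum/difference, combine absolute errors in quadrature:
  (2·δa)² = 19.4;  (2·δb)² = 64.0
δP = √(83.4) = 9.13 mm
P = 370 mm, so δP/P = 9.13/370 = 0.0247.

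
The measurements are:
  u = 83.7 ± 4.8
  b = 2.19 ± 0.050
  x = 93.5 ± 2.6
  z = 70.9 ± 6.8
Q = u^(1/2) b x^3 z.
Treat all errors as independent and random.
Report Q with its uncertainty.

(1.16 ± 0.154) × 10^9

Each factor contributes (exponent × relative error)² to (δQ/Q)²:
  (½·δu/u)² = (0.5×0.0573)² = 0.000822;  (1·δb/b)² = (1×0.0228)² = 0.000521;  (3·δx/x)² = (3×0.0278)² = 0.00696;  (1·δz/z)² = (1×0.0959)² = 0.00920
δQ/Q = √(0.0175) = 0.132
Q = 1.16e+09, so δQ = 0.132 × 1.16e+09 = 1.54e+08.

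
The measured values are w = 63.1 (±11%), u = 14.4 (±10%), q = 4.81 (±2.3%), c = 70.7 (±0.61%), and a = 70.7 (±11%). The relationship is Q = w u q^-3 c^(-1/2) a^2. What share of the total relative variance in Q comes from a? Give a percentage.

64.3%

(δQ/Q)² = (1·δw/w)² + (1·δu/u)² + (-3·δq/q)² + (−½·δc/c)² + (2·δa/a)²
  w term: (1×0.110)² = 0.0121
  u term: (1×0.100)² = 0.0100
  q term: (-3×0.0230)² = 0.00476
  c term: (-0.5×0.00610)² = 9.3e-06
  a term: (2×0.110)² = 0.0484
Total = 0.0753. Share from a = 0.0484/0.0753 = 0.643.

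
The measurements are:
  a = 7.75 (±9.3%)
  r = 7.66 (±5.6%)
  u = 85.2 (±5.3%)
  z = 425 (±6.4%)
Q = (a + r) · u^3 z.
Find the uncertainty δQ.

Let w = a + r = 15.4. δw = √(δa² + δr²) = √(0.519 + 0.184) = 0.839, so δw/w = 0.0544.
Q is then a monomial in w, u, z:
δQ/Q = √((δw/w)² + (3·δu/u)² + (1·δz/z)²) = √(0.00296 + 0.0253 + 0.00410) = 0.180
Q = 4.05e+09, so δQ = 0.180 × 4.05e+09 = 7.28e+08.

7.28e+08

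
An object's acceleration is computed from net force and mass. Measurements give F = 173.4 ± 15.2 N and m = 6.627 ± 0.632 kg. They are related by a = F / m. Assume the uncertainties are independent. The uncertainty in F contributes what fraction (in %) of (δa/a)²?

(δa/a)² = (1·δF/F)² + (-1·δm/m)²
  F term: (1×0.0877)² = 0.00768
  m term: (-1×0.0954)² = 0.00909
Total = 0.0168. Share from F = 0.00768/0.0168 = 0.458.

45.8%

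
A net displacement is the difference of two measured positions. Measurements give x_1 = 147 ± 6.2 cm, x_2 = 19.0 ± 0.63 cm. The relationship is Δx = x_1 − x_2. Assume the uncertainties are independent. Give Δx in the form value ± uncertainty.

128 ± 6.23 cm

Each term contributes (cᵢ δxᵢ)² to (δΔx)²:
  (δx_1)² = 38.4;  (δx_2)² = 0.397
δΔx = √(38.8) = 6.23 cm
Δx = 128 cm.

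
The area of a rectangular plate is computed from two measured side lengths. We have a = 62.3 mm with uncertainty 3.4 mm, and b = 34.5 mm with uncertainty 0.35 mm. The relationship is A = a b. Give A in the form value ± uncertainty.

2150 ± 119 mm^2

Relative error in a monomial: (δA/A)² = Σ (nᵢ · δxᵢ/xᵢ)².
  (1·δa/a)² = (1×0.0546)² = 0.00298;  (1·δb/b)² = (1×0.0101)² = 0.000103
δA/A = √(0.00308) = 0.0555
A = 2150 mm^2, so δA = 0.0555 × 2150 = 119 mm^2.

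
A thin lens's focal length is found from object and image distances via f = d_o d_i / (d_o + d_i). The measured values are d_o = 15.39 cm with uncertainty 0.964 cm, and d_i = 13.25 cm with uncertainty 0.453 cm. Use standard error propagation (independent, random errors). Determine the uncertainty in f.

0.244 cm

∂f/∂d_o = (d_i/(d_o+d_i))² = 0.214;  ∂f/∂d_i = (d_o/(d_o+d_i))² = 0.289
δf = √((∂f/∂d_o · δd_o)² + (∂f/∂d_i · δd_i)²) = √(0.0426 + 0.0171) = 0.244 cm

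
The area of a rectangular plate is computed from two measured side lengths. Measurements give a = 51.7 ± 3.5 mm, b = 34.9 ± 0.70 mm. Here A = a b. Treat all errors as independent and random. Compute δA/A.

0.0706

Since A is a product/quotient, work with relative uncertainties:
  (1·δa/a)² = (1×0.0677)² = 0.00458;  (1·δb/b)² = (1×0.0201)² = 0.000402
δA/A = √(0.00499) = 0.0706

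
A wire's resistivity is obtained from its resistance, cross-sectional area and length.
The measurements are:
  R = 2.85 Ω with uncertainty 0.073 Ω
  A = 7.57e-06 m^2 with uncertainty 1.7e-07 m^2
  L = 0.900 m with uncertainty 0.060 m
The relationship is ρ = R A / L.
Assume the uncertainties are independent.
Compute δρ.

1.79e-06 Ω·m

Each factor contributes (exponent × relative error)² to (δρ/ρ)²:
  (1·δR/R)² = (1×0.0256)² = 0.000656;  (1·δA/A)² = (1×0.0225)² = 0.000504;  (-1·δL/L)² = (-1×0.0667)² = 0.00444
δρ/ρ = √(0.00560) = 0.0749
ρ = 2.4e-05 Ω·m, so δρ = 0.0749 × 2.4e-05 = 1.79e-06 Ω·m.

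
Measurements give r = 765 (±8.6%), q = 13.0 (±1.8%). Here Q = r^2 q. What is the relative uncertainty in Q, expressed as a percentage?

17.3%

Since Q is a product/quotient, work with relative uncertainties:
  (2·δr/r)² = (2×0.0860)² = 0.0296;  (1·δq/q)² = (1×0.0180)² = 0.000324
δQ/Q = √(0.0299) = 0.173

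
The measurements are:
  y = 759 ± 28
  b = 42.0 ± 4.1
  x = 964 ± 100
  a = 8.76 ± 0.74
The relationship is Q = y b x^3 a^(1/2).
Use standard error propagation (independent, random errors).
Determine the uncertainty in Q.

Q is a product of powers, so relative uncertainties combine in quadrature:
  (1·δy/y)² = (1×0.0369)² = 0.00136;  (1·δb/b)² = (1×0.0976)² = 0.00953;  (3·δx/x)² = (3×0.104)² = 0.0968;  (½·δa/a)² = (0.5×0.0845)² = 0.00178
δQ/Q = √(0.110) = 0.331
Q = 8.45e+13, so δQ = 0.331 × 8.45e+13 = 2.8e+13.

2.8e+13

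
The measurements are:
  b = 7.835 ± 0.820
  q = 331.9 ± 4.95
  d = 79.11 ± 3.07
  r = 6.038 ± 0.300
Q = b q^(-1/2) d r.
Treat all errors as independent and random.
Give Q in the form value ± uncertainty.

205.4 ± 25.1

For a monomial Q ∝ b, q^(-1/2), d, r, fractional errors add in quadrature:
  (1·δb/b)² = (1×0.105)² = 0.0110;  (−½·δq/q)² = (-0.5×0.0149)² = 5.56e-05;  (1·δd/d)² = (1×0.0388)² = 0.00151;  (1·δr/r)² = (1×0.0497)² = 0.00247
δQ/Q = √(0.0150) = 0.122
Q = 205.4, so δQ = 0.122 × 205.4 = 25.1.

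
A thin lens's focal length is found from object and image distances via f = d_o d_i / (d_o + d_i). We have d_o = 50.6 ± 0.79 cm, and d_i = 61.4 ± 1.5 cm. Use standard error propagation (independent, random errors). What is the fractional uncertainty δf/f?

∂f/∂d_o = (d_i/(d_o+d_i))² = 0.301;  ∂f/∂d_i = (d_o/(d_o+d_i))² = 0.204
δf = √((∂f/∂d_o · δd_o)² + (∂f/∂d_i · δd_i)²) = √(0.0564 + 0.0937) = 0.387 cm
f = 27.7 cm, so δf/f = 0.387/27.7 = 0.0140.

0.0140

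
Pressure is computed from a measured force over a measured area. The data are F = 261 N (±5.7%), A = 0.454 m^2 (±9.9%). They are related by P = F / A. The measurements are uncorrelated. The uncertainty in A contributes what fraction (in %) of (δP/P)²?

75.1%

(δP/P)² = (1·δF/F)² + (-1·δA/A)²
  F term: (1×0.0570)² = 0.00325
  A term: (-1×0.0990)² = 0.00980
Total = 0.0131. Share from A = 0.00980/0.0131 = 0.751.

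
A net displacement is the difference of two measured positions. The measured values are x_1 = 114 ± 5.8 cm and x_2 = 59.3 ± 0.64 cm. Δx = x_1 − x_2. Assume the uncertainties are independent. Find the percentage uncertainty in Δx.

10.7%

Each term contributes (cᵢ δxᵢ)² to (δΔx)²:
  (δx_1)² = 33.6;  (δx_2)² = 0.410
δΔx = √(34.0) = 5.84 cm
Δx = 54.7 cm, so δΔx/Δx = 5.84/54.7 = 0.107.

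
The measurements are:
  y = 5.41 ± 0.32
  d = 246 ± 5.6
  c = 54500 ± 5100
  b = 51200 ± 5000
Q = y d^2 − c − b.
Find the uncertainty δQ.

Let p = y·d^2 = 3.27e+05. δp/p = √((1·δy/y)² + (2·δd/d)²) = √(0.00350 + 0.00207) = 0.0746, so δp = 24400.
Q = p − c − b: δQ = √(δp² + δc² + δb²) = √(5.97e+08 + 2.6e+07 + 2.5e+07) = 25500

25500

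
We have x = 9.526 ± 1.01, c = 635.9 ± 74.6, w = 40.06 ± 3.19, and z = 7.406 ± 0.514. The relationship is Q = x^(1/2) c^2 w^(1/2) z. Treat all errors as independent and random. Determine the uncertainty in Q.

1.48e+07

For a monomial Q ∝ x^(1/2), c^2, w^(1/2), z, fractional errors add in quadrature:
  (½·δx/x)² = (0.5×0.106)² = 0.00281;  (2·δc/c)² = (2×0.117)² = 0.0551;  (½·δw/w)² = (0.5×0.0796)² = 0.00159;  (1·δz/z)² = (1×0.0694)² = 0.00482
δQ/Q = √(0.0643) = 0.254
Q = 5.85e+07, so δQ = 0.254 × 5.85e+07 = 1.48e+07.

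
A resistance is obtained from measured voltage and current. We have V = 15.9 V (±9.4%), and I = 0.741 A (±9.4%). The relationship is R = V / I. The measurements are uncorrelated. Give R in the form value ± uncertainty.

21.5 ± 2.85 Ω

R is a product of powers, so relative uncertainties combine in quadrature:
  (1·δV/V)² = (1×0.0940)² = 0.00884;  (-1·δI/I)² = (-1×0.0940)² = 0.00884
δR/R = √(0.0177) = 0.133
R = 21.5 Ω, so δR = 0.133 × 21.5 = 2.85 Ω.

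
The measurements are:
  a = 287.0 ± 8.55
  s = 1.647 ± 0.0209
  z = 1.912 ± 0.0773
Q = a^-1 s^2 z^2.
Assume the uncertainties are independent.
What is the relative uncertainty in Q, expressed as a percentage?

Since Q is a product/quotient, work with relative uncertainties:
  (-1·δa/a)² = (-1×0.0298)² = 0.000888;  (2·δs/s)² = (2×0.0127)² = 0.000644;  (2·δz/z)² = (2×0.0404)² = 0.00654
δQ/Q = √(0.00807) = 0.0898

8.98%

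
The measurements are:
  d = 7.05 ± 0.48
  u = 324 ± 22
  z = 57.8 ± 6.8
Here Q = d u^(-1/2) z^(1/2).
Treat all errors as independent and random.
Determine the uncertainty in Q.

Products/powers → add relative errors in quadrature, weighted by exponent:
  (1·δd/d)² = (1×0.0681)² = 0.00464;  (−½·δu/u)² = (-0.5×0.0679)² = 0.00115;  (½·δz/z)² = (0.5×0.118)² = 0.00346
δQ/Q = √(0.00925) = 0.0962
Q = 2.98, so δQ = 0.0962 × 2.98 = 0.286.

0.286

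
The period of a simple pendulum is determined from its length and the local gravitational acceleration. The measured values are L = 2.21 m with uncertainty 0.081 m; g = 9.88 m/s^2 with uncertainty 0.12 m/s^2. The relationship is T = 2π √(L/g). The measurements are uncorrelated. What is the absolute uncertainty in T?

Relative error in a monomial: (δT/T)² = Σ (nᵢ · δxᵢ/xᵢ)².
  (½·δL/L)² = (0.5×0.0367)² = 0.000336;  (−½·δg/g)² = (-0.5×0.0121)² = 3.69e-05
δT/T = √(0.000373) = 0.0193
T = 2.97 s, so δT = 0.0193 × 2.97 = 0.0574 s.

0.0574 s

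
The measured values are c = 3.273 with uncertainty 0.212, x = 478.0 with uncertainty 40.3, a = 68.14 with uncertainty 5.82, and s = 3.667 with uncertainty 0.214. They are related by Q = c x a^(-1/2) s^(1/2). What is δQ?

42.9

Q is a product of powers, so relative uncertainties combine in quadrature:
  (1·δc/c)² = (1×0.0648)² = 0.00420;  (1·δx/x)² = (1×0.0843)² = 0.00711;  (−½·δa/a)² = (-0.5×0.0854)² = 0.00182;  (½·δs/s)² = (0.5×0.0584)² = 0.000851
δQ/Q = √(0.0140) = 0.118
Q = 362.9, so δQ = 0.118 × 362.9 = 42.9.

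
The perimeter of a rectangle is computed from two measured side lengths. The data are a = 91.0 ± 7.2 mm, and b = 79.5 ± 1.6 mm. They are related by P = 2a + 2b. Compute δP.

Sums and differences: (δP)² = Σ (cᵢ δxᵢ)².
  (2·δa)² = 207;  (2·δb)² = 10.2
δP = √(218) = 14.8 mm

14.8 mm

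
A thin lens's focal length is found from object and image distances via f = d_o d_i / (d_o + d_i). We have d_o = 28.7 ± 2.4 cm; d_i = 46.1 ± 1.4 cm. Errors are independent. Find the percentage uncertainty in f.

5.28%

∂f/∂d_o = (d_i/(d_o+d_i))² = 0.380;  ∂f/∂d_i = (d_o/(d_o+d_i))² = 0.147
δf = √((∂f/∂d_o · δd_o)² + (∂f/∂d_i · δd_i)²) = √(0.831 + 0.0425) = 0.935 cm
f = 17.7 cm, so δf/f = 0.935/17.7 = 0.0528.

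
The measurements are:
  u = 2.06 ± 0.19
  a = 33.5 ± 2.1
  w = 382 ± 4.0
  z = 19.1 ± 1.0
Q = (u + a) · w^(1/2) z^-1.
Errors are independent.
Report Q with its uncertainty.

Let h = u + a = 35.6. δh = √(δu² + δa²) = √(0.0361 + 4.41) = 2.11, so δh/h = 0.0593.
Q is then a monomial in h, w, z:
δQ/Q = √((δh/h)² + (½·δw/w)² + (-1·δz/z)²) = √(0.00352 + 2.74e-05 + 0.00274) = 0.0793
Q = 36.4, so δQ = 0.0793 × 36.4 = 2.88.

36.4 ± 2.88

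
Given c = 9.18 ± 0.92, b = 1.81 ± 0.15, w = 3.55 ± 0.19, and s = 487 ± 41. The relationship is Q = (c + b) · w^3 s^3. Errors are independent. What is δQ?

Let u = c + b = 11.0. δu = √(δc² + δb²) = √(0.846 + 0.0225) = 0.932, so δu/u = 0.0848.
Q is then a monomial in u, w, s:
δQ/Q = √((δu/u)² + (3·δw/w)² + (3·δs/s)²) = √(0.00719 + 0.0258 + 0.0638) = 0.311
Q = 5.68e+10, so δQ = 0.311 × 5.68e+10 = 1.77e+10.

1.77e+10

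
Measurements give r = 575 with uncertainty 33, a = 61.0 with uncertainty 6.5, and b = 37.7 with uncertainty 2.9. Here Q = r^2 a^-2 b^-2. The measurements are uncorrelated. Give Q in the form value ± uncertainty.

For a monomial Q ∝ r^2, a^-2, b^-2, fractional errors add in quadrature:
  (2·δr/r)² = (2×0.0574)² = 0.0132;  (-2·δa/a)² = (-2×0.107)² = 0.0454;  (-2·δb/b)² = (-2×0.0769)² = 0.0237
δQ/Q = √(0.0823) = 0.287
Q = 0.0625, so δQ = 0.287 × 0.0625 = 0.0179.

0.0625 ± 0.0179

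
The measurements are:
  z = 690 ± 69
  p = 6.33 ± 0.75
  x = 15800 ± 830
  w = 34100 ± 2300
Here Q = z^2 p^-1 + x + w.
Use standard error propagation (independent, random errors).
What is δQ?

17700

Let h = z^2·p^-1 = 75200. δh/h = √((2·δz/z)² + (-1·δp/p)²) = √(0.0400 + 0.0140) = 0.232, so δh = 17500.
Q = h + x + w: δQ = √(δh² + δx² + δw²) = √(3.06e+08 + 6.89e+05 + 5.29e+06) = 17700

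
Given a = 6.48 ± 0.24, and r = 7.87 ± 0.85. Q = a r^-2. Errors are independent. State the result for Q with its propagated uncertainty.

0.105 ± 0.0229

For a monomial Q ∝ a, r^-2, fractional errors add in quadrature:
  (1·δa/a)² = (1×0.0370)² = 0.00137;  (-2·δr/r)² = (-2×0.108)² = 0.0467
δQ/Q = √(0.0480) = 0.219
Q = 0.105, so δQ = 0.219 × 0.105 = 0.0229.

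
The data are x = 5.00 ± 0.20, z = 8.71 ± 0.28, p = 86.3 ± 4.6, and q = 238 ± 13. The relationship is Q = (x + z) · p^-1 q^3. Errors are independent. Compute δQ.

3.73e+05

Let u = x + z = 13.7. δu = √(δx² + δz²) = √(0.0400 + 0.0784) = 0.344, so δu/u = 0.0251.
Q is then a monomial in u, p, q:
δQ/Q = √((δu/u)² + (-1·δp/p)² + (3·δq/q)²) = √(0.000630 + 0.00284 + 0.0269) = 0.174
Q = 2.14e+06, so δQ = 0.174 × 2.14e+06 = 3.73e+05.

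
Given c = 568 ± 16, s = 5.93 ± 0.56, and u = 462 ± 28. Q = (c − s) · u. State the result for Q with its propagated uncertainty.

Let w = c − s = 562. δw = √(δc² + δs²) = √(256 + 0.314) = 16.0, so δw/w = 0.0285.
Q is then a monomial in w, u:
δQ/Q = √((δw/w)² + (1·δu/u)²) = √(0.000811 + 0.00367) = 0.0670
Q = 2.6e+05, so δQ = 0.0670 × 2.6e+05 = 17400.

(2.60 ± 0.174) × 10^5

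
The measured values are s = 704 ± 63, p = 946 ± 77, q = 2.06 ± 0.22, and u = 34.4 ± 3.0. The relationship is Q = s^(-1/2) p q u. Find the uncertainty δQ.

Products/powers → add relative errors in quadrature, weighted by exponent:
  (−½·δs/s)² = (-0.5×0.0895)² = 0.00200;  (1·δp/p)² = (1×0.0814)² = 0.00663;  (1·δq/q)² = (1×0.107)² = 0.0114;  (1·δu/u)² = (1×0.0872)² = 0.00761
δQ/Q = √(0.0276) = 0.166
Q = 2530, so δQ = 0.166 × 2530 = 420.

420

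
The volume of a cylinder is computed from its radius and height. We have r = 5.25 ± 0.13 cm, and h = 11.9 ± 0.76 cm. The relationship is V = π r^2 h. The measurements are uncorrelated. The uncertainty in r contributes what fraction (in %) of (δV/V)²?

37.6%

(δV/V)² = (2·δr/r)² + (1·δh/h)²
  r term: (2×0.0248)² = 0.00245
  h term: (1×0.0639)² = 0.00408
Total = 0.00653. Share from r = 0.00245/0.00653 = 0.376.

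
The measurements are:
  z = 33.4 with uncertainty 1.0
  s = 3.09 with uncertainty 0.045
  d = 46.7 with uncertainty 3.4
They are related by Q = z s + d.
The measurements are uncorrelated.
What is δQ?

Let p = z·s = 103. δp/p = √((1·δz/z)² + (1·δs/s)²) = √(0.000896 + 0.000212) = 0.0333, so δp = 3.44.
Q = p + d: δQ = √(δp² + δd²) = √(11.8 + 11.6) = 4.83

4.83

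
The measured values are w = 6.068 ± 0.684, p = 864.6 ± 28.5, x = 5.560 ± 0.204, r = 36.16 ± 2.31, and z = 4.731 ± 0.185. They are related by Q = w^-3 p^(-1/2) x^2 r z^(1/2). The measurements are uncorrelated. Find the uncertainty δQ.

Each factor contributes (exponent × relative error)² to (δQ/Q)²:
  (-3·δw/w)² = (-3×0.113)² = 0.114;  (−½·δp/p)² = (-0.5×0.0330)² = 0.000272;  (2·δx/x)² = (2×0.0367)² = 0.00538;  (1·δr/r)² = (1×0.0639)² = 0.00408;  (½·δz/z)² = (0.5×0.0391)² = 0.000382
δQ/Q = √(0.124) = 0.353
Q = 0.3701, so δQ = 0.353 × 0.3701 = 0.131.

0.131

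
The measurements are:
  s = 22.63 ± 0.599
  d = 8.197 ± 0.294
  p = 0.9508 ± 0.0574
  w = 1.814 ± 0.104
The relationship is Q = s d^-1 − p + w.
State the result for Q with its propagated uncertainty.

3.624 ± 0.171

Let h = s·d^-1 = 2.761. δh/h = √((1·δs/s)² + (-1·δd/d)²) = √(0.000701 + 0.00129) = 0.0446, so δh = 0.123.
Q = h − p + w: δQ = √(δh² + δp² + δw²) = √(0.0151 + 0.00329 + 0.0108) = 0.171
Q = 3.624.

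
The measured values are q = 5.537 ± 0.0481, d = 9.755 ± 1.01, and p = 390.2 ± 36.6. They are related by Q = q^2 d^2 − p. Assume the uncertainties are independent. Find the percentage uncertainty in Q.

24.0%

Let w = q^2·d^2 = 2917. δw/w = √((2·δq/q)² + (2·δd/d)²) = √(0.000302 + 0.0429) = 0.208, so δw = 606.
Q = w − p: δQ = √(δw² + δp²) = √(3.68e+05 + 1340) = 607
Q = 2527, so δQ/Q = 607/2527 = 0.240.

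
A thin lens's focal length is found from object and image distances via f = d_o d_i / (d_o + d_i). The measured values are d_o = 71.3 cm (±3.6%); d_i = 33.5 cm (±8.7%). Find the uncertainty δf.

1.37 cm

∂f/∂d_o = (d_i/(d_o+d_i))² = 0.102;  ∂f/∂d_i = (d_o/(d_o+d_i))² = 0.463
δf = √((∂f/∂d_o · δd_o)² + (∂f/∂d_i · δd_i)²) = √(0.0688 + 1.82) = 1.37 cm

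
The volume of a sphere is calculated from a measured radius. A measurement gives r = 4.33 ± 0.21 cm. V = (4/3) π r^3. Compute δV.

Relative error in a monomial: (δV/V)² = Σ (nᵢ · δxᵢ/xᵢ)².
  (3·δr/r)² = (3×0.0485)² = 0.0212
δV/V = √(0.0212) = 0.145
V = 340 cm^3, so δV = 0.145 × 340 = 49.5 cm^3.

49.5 cm^3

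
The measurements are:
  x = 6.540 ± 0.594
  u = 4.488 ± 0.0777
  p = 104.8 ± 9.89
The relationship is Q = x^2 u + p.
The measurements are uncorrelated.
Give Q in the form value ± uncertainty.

Let w = x^2·u = 192.0. δw/w = √((2·δx/x)² + (1·δu/u)²) = √(0.0330 + 0.000300) = 0.182, so δw = 35.0.
Q = w + p: δQ = √(δw² + δp²) = √(1230 + 97.8) = 36.4
Q = 296.8.

296.8 ± 36.4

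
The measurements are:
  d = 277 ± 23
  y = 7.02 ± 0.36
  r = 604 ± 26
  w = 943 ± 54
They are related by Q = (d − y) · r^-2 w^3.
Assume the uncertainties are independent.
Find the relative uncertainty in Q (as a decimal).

0.210

Let u = d − y = 270. δu = √(δd² + δy²) = √(529 + 0.130) = 23.0, so δu/u = 0.0852.
Q is then a monomial in u, r, w:
δQ/Q = √((δu/u)² + (-2·δr/r)² + (3·δw/w)²) = √(0.00726 + 0.00741 + 0.0295) = 0.210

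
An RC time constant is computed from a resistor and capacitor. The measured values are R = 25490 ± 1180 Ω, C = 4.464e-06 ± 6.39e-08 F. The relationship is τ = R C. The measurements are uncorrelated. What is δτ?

0.00551 s

Relative error in a monomial: (δτ/τ)² = Σ (nᵢ · δxᵢ/xᵢ)².
  (1·δR/R)² = (1×0.0463)² = 0.00214;  (1·δC/C)² = (1×0.0143)² = 0.000205
δτ/τ = √(0.00235) = 0.0485
τ = 0.1138 s, so δτ = 0.0485 × 0.1138 = 0.00551 s.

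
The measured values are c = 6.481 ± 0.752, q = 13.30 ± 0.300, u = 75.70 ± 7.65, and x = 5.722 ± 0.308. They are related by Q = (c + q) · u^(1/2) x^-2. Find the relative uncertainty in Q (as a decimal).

0.126

Let w = c + q = 19.78. δw = √(δc² + δq²) = √(0.566 + 0.0900) = 0.810, so δw/w = 0.0409.
Q is then a monomial in w, u, x:
δQ/Q = √((δw/w)² + (½·δu/u)² + (-2·δx/x)²) = √(0.00168 + 0.00255 + 0.0116) = 0.126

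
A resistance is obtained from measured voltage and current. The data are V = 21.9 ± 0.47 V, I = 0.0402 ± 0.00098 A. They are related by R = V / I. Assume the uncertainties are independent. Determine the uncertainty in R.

17.7 Ω

Since R is a product/quotient, work with relative uncertainties:
  (1·δV/V)² = (1×0.0215)² = 0.000461;  (-1·δI/I)² = (-1×0.0244)² = 0.000594
δR/R = √(0.00105) = 0.0325
R = 545 Ω, so δR = 0.0325 × 545 = 17.7 Ω.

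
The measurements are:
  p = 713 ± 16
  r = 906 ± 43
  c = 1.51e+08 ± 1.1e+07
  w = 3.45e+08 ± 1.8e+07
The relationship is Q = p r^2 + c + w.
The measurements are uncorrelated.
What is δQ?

Let h = p·r^2 = 5.85e+08. δh/h = √((1·δp/p)² + (2·δr/r)²) = √(0.000504 + 0.00901) = 0.0975, so δh = 5.71e+07.
Q = h + c + w: δQ = √(δh² + δc² + δw²) = √(3.26e+15 + 1.21e+14 + 3.24e+14) = 6.09e+07

6.09e+07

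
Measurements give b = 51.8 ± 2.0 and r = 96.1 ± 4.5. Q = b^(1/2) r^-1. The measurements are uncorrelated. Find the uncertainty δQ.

0.00379

Relative error in a monomial: (δQ/Q)² = Σ (nᵢ · δxᵢ/xᵢ)².
  (½·δb/b)² = (0.5×0.0386)² = 0.000373;  (-1·δr/r)² = (-1×0.0468)² = 0.00219
δQ/Q = √(0.00257) = 0.0506
Q = 0.0749, so δQ = 0.0506 × 0.0749 = 0.00379.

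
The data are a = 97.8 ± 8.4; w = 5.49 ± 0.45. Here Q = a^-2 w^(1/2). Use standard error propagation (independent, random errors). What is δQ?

For a monomial Q ∝ a^-2, w^(1/2), fractional errors add in quadrature:
  (-2·δa/a)² = (-2×0.0859)² = 0.0295;  (½·δw/w)² = (0.5×0.0820)² = 0.00168
δQ/Q = √(0.0312) = 0.177
Q = 0.000245, so δQ = 0.177 × 0.000245 = 4.33e-05.

4.33e-05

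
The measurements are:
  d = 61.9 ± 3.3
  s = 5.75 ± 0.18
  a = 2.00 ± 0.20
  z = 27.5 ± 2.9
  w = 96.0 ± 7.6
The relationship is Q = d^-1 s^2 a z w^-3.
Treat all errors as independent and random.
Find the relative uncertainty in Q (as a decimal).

0.290

Since Q is a product/quotient, work with relative uncertainties:
  (-1·δd/d)² = (-1×0.0533)² = 0.00284;  (2·δs/s)² = (2×0.0313)² = 0.00392;  (1·δa/a)² = (1×0.100)² = 0.0100;  (1·δz/z)² = (1×0.105)² = 0.0111;  (-3·δw/w)² = (-3×0.0792)² = 0.0564
δQ/Q = √(0.0843) = 0.290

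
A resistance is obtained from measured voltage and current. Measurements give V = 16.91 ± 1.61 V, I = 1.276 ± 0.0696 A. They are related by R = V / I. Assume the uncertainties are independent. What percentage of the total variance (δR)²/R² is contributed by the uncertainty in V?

75.3%

(δR/R)² = (1·δV/V)² + (-1·δI/I)²
  V term: (1×0.0952)² = 0.00906
  I term: (-1×0.0545)² = 0.00298
Total = 0.0120. Share from V = 0.00906/0.0120 = 0.753.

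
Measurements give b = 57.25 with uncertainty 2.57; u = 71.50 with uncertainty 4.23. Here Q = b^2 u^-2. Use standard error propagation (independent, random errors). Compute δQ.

0.0952

Each factor contributes (exponent × relative error)² to (δQ/Q)²:
  (2·δb/b)² = (2×0.0449)² = 0.00806;  (-2·δu/u)² = (-2×0.0592)² = 0.0140
δQ/Q = √(0.0221) = 0.149
Q = 0.6411, so δQ = 0.149 × 0.6411 = 0.0952.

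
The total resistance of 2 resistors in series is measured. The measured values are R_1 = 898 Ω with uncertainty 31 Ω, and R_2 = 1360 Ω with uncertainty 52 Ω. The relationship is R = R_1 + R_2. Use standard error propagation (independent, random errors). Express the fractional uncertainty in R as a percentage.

2.68%

R is a linear combination, so absolute uncertainties add in quadrature:
  (δR_1)² = 961;  (δR_2)² = 2700
δR = √(3660) = 60.5 Ω
R = 2260 Ω, so δR/R = 60.5/2260 = 0.0268.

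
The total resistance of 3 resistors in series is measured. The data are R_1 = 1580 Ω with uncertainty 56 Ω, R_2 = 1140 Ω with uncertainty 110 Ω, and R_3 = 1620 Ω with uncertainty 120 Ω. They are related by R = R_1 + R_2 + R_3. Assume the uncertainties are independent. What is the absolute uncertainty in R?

R is a linear combination, so absolute uncertainties add in quadrature:
  (δR_1)² = 3140;  (δR_2)² = 12100;  (δR_3)² = 14400
δR = √(29600) = 172 Ω

172 Ω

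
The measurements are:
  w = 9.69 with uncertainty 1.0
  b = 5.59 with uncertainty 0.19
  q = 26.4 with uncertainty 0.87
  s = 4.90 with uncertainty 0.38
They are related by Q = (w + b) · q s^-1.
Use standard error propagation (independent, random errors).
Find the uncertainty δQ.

8.84

Let u = w + b = 15.3. δu = √(δw² + δb²) = √(1.00 + 0.0361) = 1.02, so δu/u = 0.0666.
Q is then a monomial in u, q, s:
δQ/Q = √((δu/u)² + (1·δq/q)² + (-1·δs/s)²) = √(0.00444 + 0.00109 + 0.00601) = 0.107
Q = 82.3, so δQ = 0.107 × 82.3 = 8.84.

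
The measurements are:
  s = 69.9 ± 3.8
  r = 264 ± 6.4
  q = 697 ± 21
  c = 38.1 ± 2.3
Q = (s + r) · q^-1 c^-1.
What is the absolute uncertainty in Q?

0.000893

Let u = s + r = 334. δu = √(δs² + δr²) = √(14.4 + 41.0) = 7.44, so δu/u = 0.0223.
Q is then a monomial in u, q, c:
δQ/Q = √((δu/u)² + (-1·δq/q)² + (-1·δc/c)²) = √(0.000497 + 0.000908 + 0.00364) = 0.0711
Q = 0.0126, so δQ = 0.0711 × 0.0126 = 0.000893.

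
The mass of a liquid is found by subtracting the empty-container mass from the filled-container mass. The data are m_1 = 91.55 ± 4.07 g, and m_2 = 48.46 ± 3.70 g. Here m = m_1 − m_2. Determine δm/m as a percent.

For a sum/difference, combine absolute errors in quadrature:
  (δm_1)² = 16.6;  (δm_2)² = 13.7
δm = √(30.3) = 5.50 g
m = 43.09 g, so δm/m = 5.50/43.09 = 0.128.

12.8%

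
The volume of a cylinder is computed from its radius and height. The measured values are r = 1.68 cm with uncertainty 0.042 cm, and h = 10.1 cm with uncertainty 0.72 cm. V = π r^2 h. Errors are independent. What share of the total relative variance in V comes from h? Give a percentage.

(δV/V)² = (2·δr/r)² + (1·δh/h)²
  r term: (2×0.0250)² = 0.00250
  h term: (1×0.0713)² = 0.00508
Total = 0.00758. Share from h = 0.00508/0.00758 = 0.670.

67.0%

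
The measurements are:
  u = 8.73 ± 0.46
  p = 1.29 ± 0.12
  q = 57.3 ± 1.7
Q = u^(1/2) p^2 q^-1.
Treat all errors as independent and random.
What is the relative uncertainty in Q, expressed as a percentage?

Relative error in a monomial: (δQ/Q)² = Σ (nᵢ · δxᵢ/xᵢ)².
  (½·δu/u)² = (0.5×0.0527)² = 0.000694;  (2·δp/p)² = (2×0.0930)² = 0.0346;  (-1·δq/q)² = (-1×0.0297)² = 0.000880
δQ/Q = √(0.0362) = 0.190

19.0%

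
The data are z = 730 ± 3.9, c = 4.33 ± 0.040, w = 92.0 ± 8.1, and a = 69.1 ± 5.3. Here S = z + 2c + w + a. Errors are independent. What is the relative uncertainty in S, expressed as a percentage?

1.16%

S is a linear combination, so absolute uncertainties add in quadrature:
  (δz)² = 15.2;  (2·δc)² = 0.00640;  (δw)² = 65.6;  (δa)² = 28.1
δS = √(109) = 10.4
S = 900, so δS/S = 10.4/900 = 0.0116.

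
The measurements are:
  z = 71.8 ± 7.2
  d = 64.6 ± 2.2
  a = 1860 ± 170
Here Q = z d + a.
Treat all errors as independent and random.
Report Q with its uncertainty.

Let p = z·d = 4640. δp/p = √((1·δz/z)² + (1·δd/d)²) = √(0.0101 + 0.00116) = 0.106, so δp = 491.
Q = p + a: δQ = √(δp² + δa²) = √(2.41e+05 + 28900) = 520
Q = 6500.

6500 ± 520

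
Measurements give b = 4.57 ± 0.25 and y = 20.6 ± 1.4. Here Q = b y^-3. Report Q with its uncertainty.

Products/powers → add relative errors in quadrature, weighted by exponent:
  (1·δb/b)² = (1×0.0547)² = 0.00299;  (-3·δy/y)² = (-3×0.0680)² = 0.0416
δQ/Q = √(0.0446) = 0.211
Q = 0.000523, so δQ = 0.211 × 0.000523 = 0.000110.

0.000523 ± 0.000110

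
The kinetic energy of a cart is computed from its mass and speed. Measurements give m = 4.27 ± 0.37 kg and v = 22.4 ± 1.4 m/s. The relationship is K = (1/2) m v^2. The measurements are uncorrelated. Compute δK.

Products/powers → add relative errors in quadrature, weighted by exponent:
  (1·δm/m)² = (1×0.0867)² = 0.00751;  (2·δv/v)² = (2×0.0625)² = 0.0156
δK/K = √(0.0231) = 0.152
K = 1070 J, so δK = 0.152 × 1070 = 163 J.

163 J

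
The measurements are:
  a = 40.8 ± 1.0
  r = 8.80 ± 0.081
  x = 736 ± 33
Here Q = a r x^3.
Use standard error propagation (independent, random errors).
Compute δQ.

1.96e+10

For a monomial Q ∝ a, r, x^3, fractional errors add in quadrature:
  (1·δa/a)² = (1×0.0245)² = 0.000601;  (1·δr/r)² = (1×0.00920)² = 8.47e-05;  (3·δx/x)² = (3×0.0448)² = 0.0181
δQ/Q = √(0.0188) = 0.137
Q = 1.43e+11, so δQ = 0.137 × 1.43e+11 = 1.96e+10.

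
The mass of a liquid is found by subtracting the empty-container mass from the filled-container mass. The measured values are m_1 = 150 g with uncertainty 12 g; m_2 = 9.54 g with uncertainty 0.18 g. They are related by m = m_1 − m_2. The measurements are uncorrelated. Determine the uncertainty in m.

Each term contributes (cᵢ δxᵢ)² to (δm)²:
  (δm_1)² = 144;  (δm_2)² = 0.0324
δm = √(144) = 12.0 g

12.0 g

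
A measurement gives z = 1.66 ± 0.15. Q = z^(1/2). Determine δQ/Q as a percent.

Q ∝ z^(1/2), so δQ/Q = |½| · δz/z = 0.5 × 0.0904 = 0.0452.

4.52%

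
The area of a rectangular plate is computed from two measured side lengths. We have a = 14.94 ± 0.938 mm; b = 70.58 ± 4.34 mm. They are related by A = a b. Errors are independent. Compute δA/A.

Products/powers → add relative errors in quadrature, weighted by exponent:
  (1·δa/a)² = (1×0.0628)² = 0.00394;  (1·δb/b)² = (1×0.0615)² = 0.00378
δA/A = √(0.00772) = 0.0879

0.0879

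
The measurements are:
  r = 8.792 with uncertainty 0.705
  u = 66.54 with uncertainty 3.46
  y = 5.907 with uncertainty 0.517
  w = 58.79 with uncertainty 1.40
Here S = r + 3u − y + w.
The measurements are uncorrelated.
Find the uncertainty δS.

10.5

Absolute uncertainties add in quadrature for a linear combination:
  (δr)² = 0.497;  (3·δu)² = 108;  (δy)² = 0.267;  (δw)² = 1.96
δS = √(110) = 10.5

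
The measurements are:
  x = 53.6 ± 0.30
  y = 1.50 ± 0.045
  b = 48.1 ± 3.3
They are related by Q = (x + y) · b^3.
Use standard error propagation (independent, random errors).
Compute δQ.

Let u = x + y = 55.1. δu = √(δx² + δy²) = √(0.0900 + 0.00202) = 0.303, so δu/u = 0.00551.
Q is then a monomial in u, b:
δQ/Q = √((δu/u)² + (3·δb/b)²) = √(3.03e-05 + 0.0424) = 0.206
Q = 6.13e+06, so δQ = 0.206 × 6.13e+06 = 1.26e+06.

1.26e+06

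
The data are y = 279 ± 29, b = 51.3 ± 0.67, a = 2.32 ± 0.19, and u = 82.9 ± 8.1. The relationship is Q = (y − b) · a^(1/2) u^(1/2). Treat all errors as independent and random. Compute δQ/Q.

0.142

Let w = y − b = 228. δw = √(δy² + δb²) = √(841 + 0.449) = 29.0, so δw/w = 0.127.
Q is then a monomial in w, a, u:
δQ/Q = √((δw/w)² + (½·δa/a)² + (½·δu/u)²) = √(0.0162 + 0.00168 + 0.00239) = 0.142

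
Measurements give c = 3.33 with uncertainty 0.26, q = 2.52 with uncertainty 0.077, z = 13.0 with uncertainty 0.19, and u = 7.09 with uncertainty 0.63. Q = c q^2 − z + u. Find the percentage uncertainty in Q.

Let p = c·q^2 = 21.1. δp/p = √((1·δc/c)² + (2·δq/q)²) = √(0.00610 + 0.00373) = 0.0992, so δp = 2.10.
Q = p − z + u: δQ = √(δp² + δz² + δu²) = √(4.40 + 0.0361 + 0.397) = 2.20
Q = 15.2, so δQ/Q = 2.20/15.2 = 0.144.

14.4%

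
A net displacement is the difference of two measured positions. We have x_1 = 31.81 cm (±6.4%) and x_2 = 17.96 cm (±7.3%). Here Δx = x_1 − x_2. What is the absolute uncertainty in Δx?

2.42 cm

Absolute uncertainties add in quadrature for a linear combination:
  (δx_1)² = 4.14;  (δx_2)² = 1.72
δΔx = √(5.86) = 2.42 cm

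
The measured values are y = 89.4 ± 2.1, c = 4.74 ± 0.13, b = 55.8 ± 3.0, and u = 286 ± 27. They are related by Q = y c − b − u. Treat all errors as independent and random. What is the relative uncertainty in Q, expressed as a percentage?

Let p = y·c = 424. δp/p = √((1·δy/y)² + (1·δc/c)²) = √(0.000552 + 0.000752) = 0.0361, so δp = 15.3.
Q = p − b − u: δQ = √(δp² + δb² + δu²) = √(234 + 9.00 + 729) = 31.2
Q = 82.0, so δQ/Q = 31.2/82.0 = 0.380.

38.0%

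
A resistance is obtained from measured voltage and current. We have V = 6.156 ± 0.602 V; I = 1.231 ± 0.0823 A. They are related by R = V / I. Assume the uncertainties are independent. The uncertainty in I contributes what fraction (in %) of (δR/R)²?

(δR/R)² = (1·δV/V)² + (-1·δI/I)²
  V term: (1×0.0978)² = 0.00956
  I term: (-1×0.0669)² = 0.00447
Total = 0.0140. Share from I = 0.00447/0.0140 = 0.319.

31.9%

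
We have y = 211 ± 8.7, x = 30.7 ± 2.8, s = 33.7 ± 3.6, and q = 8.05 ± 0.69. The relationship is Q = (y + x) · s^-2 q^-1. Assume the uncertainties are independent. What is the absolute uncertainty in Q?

0.00617

Let u = y + x = 242. δu = √(δy² + δx²) = √(75.7 + 7.84) = 9.14, so δu/u = 0.0378.
Q is then a monomial in u, s, q:
δQ/Q = √((δu/u)² + (-2·δs/s)² + (-1·δq/q)²) = √(0.00143 + 0.0456 + 0.00735) = 0.233
Q = 0.0264, so δQ = 0.233 × 0.0264 = 0.00617.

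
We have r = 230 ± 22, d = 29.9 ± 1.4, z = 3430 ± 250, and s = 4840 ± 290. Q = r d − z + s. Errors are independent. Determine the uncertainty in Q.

826

Let p = r·d = 6880. δp/p = √((1·δr/r)² + (1·δd/d)²) = √(0.00915 + 0.00219) = 0.106, so δp = 732.
Q = p − z + s: δQ = √(δp² + δz² + δs²) = √(5.36e+05 + 62500 + 84100) = 826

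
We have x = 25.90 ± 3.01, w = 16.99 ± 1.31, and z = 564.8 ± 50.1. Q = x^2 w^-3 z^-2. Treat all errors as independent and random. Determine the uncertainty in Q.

Each factor contributes (exponent × relative error)² to (δQ/Q)²:
  (2·δx/x)² = (2×0.116)² = 0.0540;  (-3·δw/w)² = (-3×0.0771)² = 0.0535;  (-2·δz/z)² = (-2×0.0887)² = 0.0315
δQ/Q = √(0.139) = 0.373
Q = 4.288e-07, so δQ = 0.373 × 4.288e-07 = 1.6e-07.

1.6e-07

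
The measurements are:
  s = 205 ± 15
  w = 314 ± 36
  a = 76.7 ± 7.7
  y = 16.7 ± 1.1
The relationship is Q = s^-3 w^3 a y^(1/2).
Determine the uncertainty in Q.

475

Since Q is a product/quotient, work with relative uncertainties:
  (-3·δs/s)² = (-3×0.0732)² = 0.0482;  (3·δw/w)² = (3×0.115)² = 0.118;  (1·δa/a)² = (1×0.100)² = 0.0101;  (½·δy/y)² = (0.5×0.0659)² = 0.00108
δQ/Q = √(0.178) = 0.421
Q = 1130, so δQ = 0.421 × 1130 = 475.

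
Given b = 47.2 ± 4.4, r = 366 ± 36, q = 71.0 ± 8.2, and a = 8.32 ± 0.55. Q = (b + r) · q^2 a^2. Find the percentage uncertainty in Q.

Let u = b + r = 413. δu = √(δb² + δr²) = √(19.4 + 1300) = 36.3, so δu/u = 0.0878.
Q is then a monomial in u, q, a:
δQ/Q = √((δu/u)² + (2·δq/q)² + (2·δa/a)²) = √(0.00770 + 0.0534 + 0.0175) = 0.280

28.0%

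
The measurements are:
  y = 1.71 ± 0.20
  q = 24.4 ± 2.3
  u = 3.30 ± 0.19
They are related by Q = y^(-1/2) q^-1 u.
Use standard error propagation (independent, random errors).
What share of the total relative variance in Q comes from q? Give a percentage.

56.9%

(δQ/Q)² = (−½·δy/y)² + (-1·δq/q)² + (1·δu/u)²
  y term: (-0.5×0.117)² = 0.00342
  q term: (-1×0.0943)² = 0.00889
  u term: (1×0.0576)² = 0.00331
Total = 0.0156. Share from q = 0.00889/0.0156 = 0.569.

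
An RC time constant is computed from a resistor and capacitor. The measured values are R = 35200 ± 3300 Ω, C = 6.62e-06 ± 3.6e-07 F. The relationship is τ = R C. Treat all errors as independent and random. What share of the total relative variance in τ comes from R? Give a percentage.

74.8%

(δτ/τ)² = (1·δR/R)² + (1·δC/C)²
  R term: (1×0.0938)² = 0.00879
  C term: (1×0.0544)² = 0.00296
Total = 0.0117. Share from R = 0.00879/0.0117 = 0.748.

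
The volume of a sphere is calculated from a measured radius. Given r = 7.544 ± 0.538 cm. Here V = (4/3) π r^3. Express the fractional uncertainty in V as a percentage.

Since V is a product/quotient, work with relative uncertainties:
  (3·δr/r)² = (3×0.0713)² = 0.0458
δV/V = √(0.0458) = 0.214

21.4%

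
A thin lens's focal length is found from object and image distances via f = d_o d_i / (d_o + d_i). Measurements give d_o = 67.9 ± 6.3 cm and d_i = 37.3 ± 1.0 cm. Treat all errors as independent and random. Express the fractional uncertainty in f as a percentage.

3.72%

∂f/∂d_o = (d_i/(d_o+d_i))² = 0.126;  ∂f/∂d_i = (d_o/(d_o+d_i))² = 0.417
δf = √((∂f/∂d_o · δd_o)² + (∂f/∂d_i · δd_i)²) = √(0.627 + 0.174) = 0.895 cm
f = 24.1 cm, so δf/f = 0.895/24.1 = 0.0372.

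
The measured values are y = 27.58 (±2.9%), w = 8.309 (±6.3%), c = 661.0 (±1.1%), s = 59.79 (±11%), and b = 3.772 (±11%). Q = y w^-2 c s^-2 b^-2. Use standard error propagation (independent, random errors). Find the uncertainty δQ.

Q is a product of powers, so relative uncertainties combine in quadrature:
  (1·δy/y)² = (1×0.0290)² = 0.000841;  (-2·δw/w)² = (-2×0.0630)² = 0.0159;  (1·δc/c)² = (1×0.0110)² = 0.000121;  (-2·δs/s)² = (-2×0.110)² = 0.0484;  (-2·δb/b)² = (-2×0.110)² = 0.0484
δQ/Q = √(0.114) = 0.337
Q = 0.005192, so δQ = 0.337 × 0.005192 = 0.00175.

0.00175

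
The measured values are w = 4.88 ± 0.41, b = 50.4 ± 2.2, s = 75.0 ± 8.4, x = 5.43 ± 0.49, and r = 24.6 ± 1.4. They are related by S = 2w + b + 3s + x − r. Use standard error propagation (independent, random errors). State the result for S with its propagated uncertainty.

266 ± 25.4

S is a linear combination, so absolute uncertainties add in quadrature:
  (2·δw)² = 0.672;  (δb)² = 4.84;  (3·δs)² = 635;  (δx)² = 0.240;  (δr)² = 1.96
δS = √(643) = 25.4
S = 266.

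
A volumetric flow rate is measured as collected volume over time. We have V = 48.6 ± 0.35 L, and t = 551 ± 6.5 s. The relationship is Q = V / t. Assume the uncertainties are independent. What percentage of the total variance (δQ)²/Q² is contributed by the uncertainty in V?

27.1%

(δQ/Q)² = (1·δV/V)² + (-1·δt/t)²
  V term: (1×0.00720)² = 5.19e-05
  t term: (-1×0.0118)² = 0.000139
Total = 0.000191. Share from V = 5.19e-05/0.000191 = 0.271.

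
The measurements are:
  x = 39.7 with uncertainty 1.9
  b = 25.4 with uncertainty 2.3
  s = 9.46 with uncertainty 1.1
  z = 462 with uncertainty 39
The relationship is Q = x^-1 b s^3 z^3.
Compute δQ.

2.37e+10

Since Q is a product/quotient, work with relative uncertainties:
  (-1·δx/x)² = (-1×0.0479)² = 0.00229;  (1·δb/b)² = (1×0.0906)² = 0.00820;  (3·δs/s)² = (3×0.116)² = 0.122;  (3·δz/z)² = (3×0.0844)² = 0.0641
δQ/Q = √(0.196) = 0.443
Q = 5.34e+10, so δQ = 0.443 × 5.34e+10 = 2.37e+10.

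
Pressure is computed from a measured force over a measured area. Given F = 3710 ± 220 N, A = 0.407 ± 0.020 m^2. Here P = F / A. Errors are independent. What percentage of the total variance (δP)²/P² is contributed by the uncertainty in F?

(δP/P)² = (1·δF/F)² + (-1·δA/A)²
  F term: (1×0.0593)² = 0.00352
  A term: (-1×0.0491)² = 0.00241
Total = 0.00593. Share from F = 0.00352/0.00593 = 0.593.

59.3%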